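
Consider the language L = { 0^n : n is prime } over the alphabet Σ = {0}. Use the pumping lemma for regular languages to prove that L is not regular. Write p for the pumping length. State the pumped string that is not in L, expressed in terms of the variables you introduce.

0^{q(1+k)}

Assume L is regular; let p be its pumping constant.
Let q be a prime with q ≥ p+2 (infinitely many primes exist), and take w = 0^q ∈ L with |w| = q ≥ p.
The pumping lemma gives a decomposition w = xyz where |xy| ≤ p and |y| > 0.
Then y = 0^k for some k with 1 ≤ k ≤ p.
Since 1 ≤ k ≤ p, |xz| = q-k. Pump with i = q+1: |xy^{q+1}z| = (q-k)+(q+1)k = q+qk = q(1+k), which is composite (both factors ≥ 2). So xy^{q+1}z = 0^{q(1+k)} ∉ L.
This contradicts the pumping lemma, so L is not regular.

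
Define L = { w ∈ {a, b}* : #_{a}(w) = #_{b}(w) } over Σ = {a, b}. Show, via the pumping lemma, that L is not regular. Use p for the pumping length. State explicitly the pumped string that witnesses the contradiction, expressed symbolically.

Suppose for contradiction that L is regular, and let p be the pumping length.
Choose w = a^p b^p ∈ L with |w| = 2p ≥ p.
The pumping lemma gives a decomposition w = xyz where |xy| ≤ p and |y| ≥ 1.
The first p characters of w are a's, so xy (and hence y) consists only of a's. Write y = a^k, 1 ≤ k ≤ p.
Pump with i = 2: xy^2z = a^{p+k} b^p has p+k occurrences of a but only p of b. Since k ≥ 1 the counts differ, so xy^2z ∉ L.
This contradicts the pumping lemma, so L is not regular.

a^{p+k} b^p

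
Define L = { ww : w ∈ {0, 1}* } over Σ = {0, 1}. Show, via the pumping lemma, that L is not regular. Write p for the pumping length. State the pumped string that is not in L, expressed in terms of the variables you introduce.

0^{p+k} 1^p 0^p 1^p

Assume L is regular. Let p be the pumping length given by the pumping lemma.
Take w = 0^p 1^p 0^p 1^p = uu where u = 0^p1^p; then w ∈ L and |w| = 4p ≥ p.
Write w = xyz as guaranteed by the lemma, with |xy| ≤ p and |y| > 0.
Since the first p symbols of w are all 0's and |xy| ≤ p, y lies entirely in the leading 0-block: y = 0^k for some k with 1 ≤ k ≤ p.
Pump with i = 2: xy^2z = 0^{p+k} 1^p 0^p 1^p, of length 4p+k. Suppose this equals vv. The string starts with 0 and ends with 1, so v does too; thus the boundary between the two copies of v is a 1→0 transition. There is exactly one such transition, at position 2p+k, so |v| = 2p+k and |vv| = 4p+2k ≠ 4p+k since k ≥ 1. So xy^2z ∉ L.
This contradicts the pumping lemma, so L is not regular.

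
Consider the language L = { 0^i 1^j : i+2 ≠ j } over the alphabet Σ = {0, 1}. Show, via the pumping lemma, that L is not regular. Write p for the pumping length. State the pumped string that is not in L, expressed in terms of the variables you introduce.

Toward a contradiction, assume L is regular with pumping length p.
Choose w = 0^p 1^{p+p!+2}. Since p ≠ (p+p!+2)-2 = p+p!, w ∈ L; and |w| ≥ p.
The pumping lemma gives a decomposition w = xyz where |xy| ≤ p and |y| ≥ 1.
The first p characters of w are 0's, so xy (and hence y) consists only of 0's. Write y = 0^k, 1 ≤ k ≤ p.
Since 1 ≤ k ≤ p, k divides p!; set t = 1 + p!/k. Then xy^t z has p + (p!/k)·k = p + p! copies of 0. Now the 0-count is p+p! and (1-count)-2 = (p+p!+2)-2 = p+p!, so i+2 ≠ j fails. So xy^t z = 0^{p+p!} 1^{p+p!+2} ∉ L.
This is a contradiction; hence L is not regular.

0^{p+p!} 1^{p+p!+2}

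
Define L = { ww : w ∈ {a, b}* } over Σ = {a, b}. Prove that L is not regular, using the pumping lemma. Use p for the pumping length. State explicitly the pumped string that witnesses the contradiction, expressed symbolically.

a^{p+k} b^p a^p b^p

Assume L is regular. Let p be the pumping length given by the pumping lemma.
Take w = a^p b^p a^p b^p = uu where u = a^pb^p; then w ∈ L and |w| = 4p ≥ p.
Write w = xyz as guaranteed by the lemma, with |xy| ≤ p and |y| ≥ 1.
Because |xy| ≤ p and w begins with p copies of a, we have y = a^k with 1 ≤ k ≤ p.
Pump with i = 2: xy^2z = a^{p+k} b^p a^p b^p, of length 4p+k. Suppose this equals vv. The string starts with a and ends with b, so v does too; thus the boundary between the two copies of v is a b→a transition. There is exactly one such transition, at position 2p+k, so |v| = 2p+k and |vv| = 4p+2k ≠ 4p+k since k ≥ 1. So xy^2z ∉ L.
This contradicts the pumping lemma, so L is not regular.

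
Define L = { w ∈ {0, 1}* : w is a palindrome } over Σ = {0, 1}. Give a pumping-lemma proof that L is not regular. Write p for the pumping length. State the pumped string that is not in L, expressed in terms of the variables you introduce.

0^{p+k} 1 0^p

Assume L is regular. Let p be the pumping length given by the pumping lemma.
Take w = 0^p 1 0^p, a palindrome of length 2p+1 ≥ p.
The pumping lemma gives a decomposition w = xyz where |xy| ≤ p and y is nonempty.
The first p characters of w are 0's, so xy (and hence y) consists only of 0's. Write y = 0^k, 1 ≤ k ≤ p.
Pump with i = 2: xy^2z = 0^{p+k} 1 0^p. Its reverse is 0^p 1 0^{p+k}, which differs from xy^2z since k ≥ 1. So xy^2z is not a palindrome and xy^2z ∉ L.
This contradicts the pumping lemma, so L is not regular.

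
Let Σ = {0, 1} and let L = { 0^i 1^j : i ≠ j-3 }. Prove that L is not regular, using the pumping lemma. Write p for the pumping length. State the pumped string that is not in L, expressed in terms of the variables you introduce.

Assume L is regular; let p be its pumping constant.
Choose w = 0^p 1^{p+p!+3}. Since p ≠ (p+p!+3)-3 = p+p!, w ∈ L; and |w| ≥ p.
Write w = xyz as guaranteed by the lemma, with |xy| ≤ p and |y| > 0.
Because |xy| ≤ p and w begins with p copies of 0, we have y = 0^k with 1 ≤ k ≤ p.
Since 1 ≤ k ≤ p, k divides p!; set t = 1 + p!/k. Then xy^t z has p + (p!/k)·k = p + p! copies of 0. Now the 0-count is p+p! and (1-count)-3 = (p+p!+3)-3 = p+p!, so i ≠ j-3 fails. So xy^t z = 0^{p+p!} 1^{p+p!+3} ∉ L.
Contradiction. Therefore L is not regular.

0^{p+p!} 1^{p+p!+3}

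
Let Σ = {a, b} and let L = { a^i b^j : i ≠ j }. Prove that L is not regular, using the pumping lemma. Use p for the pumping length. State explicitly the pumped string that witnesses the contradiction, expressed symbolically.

Suppose for contradiction that L is regular, and let p be the pumping length.
Choose w = a^p b^{p+p!}. Since p ≠ p+p!, w ∈ L; and |w| ≥ p.
By the pumping lemma, w = xyz with |xy| ≤ p and |y| > 0.
The first p characters of w are a's, so xy (and hence y) consists only of a's. Write y = a^k, 1 ≤ k ≤ p.
Since 1 ≤ k ≤ p, k divides p!; set t = 1 + p!/k. Then xy^t z has p + (p!/k)·k = p + p! copies of a. Now the a-count equals the b-count, so i ≠ j fails. So xy^t z = a^{p+p!} b^{p+p!} ∉ L.
This contradicts the pumping lemma, so L is not regular.

a^{p+p!} b^{p+p!}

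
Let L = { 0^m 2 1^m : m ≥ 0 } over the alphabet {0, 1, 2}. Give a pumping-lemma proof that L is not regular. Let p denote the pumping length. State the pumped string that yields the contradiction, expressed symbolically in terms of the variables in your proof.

Suppose for contradiction that L is regular, and let p be the pumping length.
Take w = 0^p 2 1^p ∈ L with |w| = 2p+1 ≥ p.
The pumping lemma gives a decomposition w = xyz where |xy| ≤ p and |y| ≥ 1.
The first p characters of w are 0's, so xy (and hence y) consists only of 0's. Write y = 0^k, 1 ≤ k ≤ p.
Pump with i = 2: xy^2z = 0^{p+k} 2 1^p, which would require p+k = p. But k ≥ 1, so xy^2z ∉ L.
This is a contradiction; hence L is not regular.

0^{p+k} 2 1^p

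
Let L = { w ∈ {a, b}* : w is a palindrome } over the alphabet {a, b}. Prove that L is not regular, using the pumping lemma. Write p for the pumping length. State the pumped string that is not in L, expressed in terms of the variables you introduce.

a^{p+k} b a^p

Suppose for contradiction that L is regular, and let p be the pumping length.
Take w = a^p b a^p, a palindrome of length 2p+1 ≥ p.
By the pumping lemma, w = xyz with |xy| ≤ p and |y| ≥ 1.
The first p characters of w are a's, so xy (and hence y) consists only of a's. Write y = a^k, 1 ≤ k ≤ p.
Pump with i = 2: xy^2z = a^{p+k} b a^p. Its reverse is a^p b a^{p+k}, which differs from xy^2z since k ≥ 1. So xy^2z is not a palindrome and xy^2z ∉ L.
This contradicts the pumping lemma, so L is not regular.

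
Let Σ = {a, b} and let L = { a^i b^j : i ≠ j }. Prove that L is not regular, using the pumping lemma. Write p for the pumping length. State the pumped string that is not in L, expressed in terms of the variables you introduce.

Assume L is regular; let p be its pumping constant.
Choose w = a^p b^{p+p!}. Since p ≠ p+p!, w ∈ L; and |w| ≥ p.
The pumping lemma gives a decomposition w = xyz where |xy| ≤ p and y is nonempty.
Because |xy| ≤ p and w begins with p copies of a, we have y = a^k with 1 ≤ k ≤ p.
Since 1 ≤ k ≤ p, k divides p!; set t = 1 + p!/k. Then xy^t z has p + (p!/k)·k = p + p! copies of a. Now the a-count equals the b-count, so i ≠ j fails. So xy^t z = a^{p+p!} b^{p+p!} ∉ L.
Contradiction. Therefore L is not regular.

a^{p+p!} b^{p+p!}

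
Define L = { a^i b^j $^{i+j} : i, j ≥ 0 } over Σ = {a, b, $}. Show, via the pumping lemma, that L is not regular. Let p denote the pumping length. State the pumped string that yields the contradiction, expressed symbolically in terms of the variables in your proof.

Suppose for contradiction that L is regular, and let p be the pumping length.
Take w = a^p b^p $^{2p} ∈ L (with i=j=p, i+j=2p), |w| = 4p ≥ p.
The pumping lemma gives a decomposition w = xyz where |xy| ≤ p and |y| ≥ 1.
Because |xy| ≤ p and w begins with p copies of a, we have y = a^k with 1 ≤ k ≤ p.
Consider xy^2z = a^{p+k} b^p $^{2p}. Now the a- and b-counts sum to 2p+k, but the $-count is 2p ≠ 2p+k. So xy^2z ∉ L.
This is a contradiction; hence L is not regular.

a^{p+k} b^p $^{2p}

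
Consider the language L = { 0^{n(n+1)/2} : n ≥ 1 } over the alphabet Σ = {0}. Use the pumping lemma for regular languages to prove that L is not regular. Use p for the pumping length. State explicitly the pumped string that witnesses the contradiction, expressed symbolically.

Suppose for contradiction that L is regular, and let p be the pumping length.
Take w = 0^{p(p+1)/2} ∈ L with |w| = p(p+1)/2 ≥ p.
By the pumping lemma, w = xyz with |xy| ≤ p and y is nonempty.
Then y = 0^k for some k with 1 ≤ k ≤ p.
Pump with i = 2: xy^2z = 0^{p(p+1)/2+k}. Since 1 ≤ k ≤ p, p(p+1)/2 < p(p+1)/2+k ≤ p(p+1)/2+p < (p+1)(p+2)/2, so p(p+1)/2+k is strictly between consecutive triangular numbers. So xy^2z ∉ L.
This contradicts the pumping lemma, so L is not regular.

0^{p(p+1)/2+k}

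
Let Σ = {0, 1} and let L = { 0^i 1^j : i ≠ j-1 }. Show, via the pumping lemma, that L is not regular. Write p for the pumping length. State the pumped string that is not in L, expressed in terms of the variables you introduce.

Toward a contradiction, assume L is regular with pumping length p.
Choose w = 0^p 1^{p+p!+1}. Since p ≠ (p+p!+1)-1 = p+p!, w ∈ L; and |w| ≥ p.
The pumping lemma gives a decomposition w = xyz where |xy| ≤ p and |y| > 0.
The first p characters of w are 0's, so xy (and hence y) consists only of 0's. Write y = 0^k, 1 ≤ k ≤ p.
Since 1 ≤ k ≤ p, k divides p!; set t = 1 + p!/k. Then xy^t z has p + (p!/k)·k = p + p! copies of 0. Now the 0-count is p+p! and (1-count)-1 = (p+p!+1)-1 = p+p!, so i ≠ j-1 fails. So xy^t z = 0^{p+p!} 1^{p+p!+1} ∉ L.
This contradicts the pumping lemma, so L is not regular.

0^{p+p!} 1^{p+p!+1}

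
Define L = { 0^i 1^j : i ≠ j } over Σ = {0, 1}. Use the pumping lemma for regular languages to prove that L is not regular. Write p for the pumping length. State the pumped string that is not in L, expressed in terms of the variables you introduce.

0^{p+p!} 1^{p+p!}

Suppose for contradiction that L is regular, and let p be the pumping length.
Choose w = 0^p 1^{p+p!}. Since p ≠ p+p!, w ∈ L; and |w| ≥ p.
By the pumping lemma, w = xyz with |xy| ≤ p and |y| > 0.
Since the first p symbols of w are all 0's and |xy| ≤ p, y lies entirely in the leading 0-block: y = 0^k for some k with 1 ≤ k ≤ p.
Since 1 ≤ k ≤ p, k divides p!; set t = 1 + p!/k. Then xy^t z has p + (p!/k)·k = p + p! copies of 0. Now the 0-count equals the 1-count, so i ≠ j fails. So xy^t z = 0^{p+p!} 1^{p+p!} ∉ L.
This is a contradiction; hence L is not regular.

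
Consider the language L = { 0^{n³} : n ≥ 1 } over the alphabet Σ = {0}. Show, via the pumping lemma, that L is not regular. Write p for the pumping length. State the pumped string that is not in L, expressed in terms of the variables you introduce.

Toward a contradiction, assume L is regular with pumping length p.
Take w = 0^{p³} ∈ L with |w| = p³ ≥ p.
The pumping lemma gives a decomposition w = xyz where |xy| ≤ p and y is nonempty.
Then y = 0^k for some k with 1 ≤ k ≤ p.
Pump with i = 2: xy^2z = 0^{p³+k}. Since 1 ≤ k ≤ p, p³ < p³+k ≤ p³+p < p³+3p²+3p+1 = (p+1)³, so p³+k is not a perfect cube. So xy^2z ∉ L.
Contradiction. Therefore L is not regular.

0^{p³+k}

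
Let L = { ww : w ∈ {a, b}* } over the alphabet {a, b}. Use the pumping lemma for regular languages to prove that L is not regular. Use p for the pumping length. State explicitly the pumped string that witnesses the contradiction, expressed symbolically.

Suppose for contradiction that L is regular, and let p be the pumping length.
Take w = a^p b^p a^p b^p = uu where u = a^pb^p; then w ∈ L and |w| = 4p ≥ p.
The pumping lemma gives a decomposition w = xyz where |xy| ≤ p and |y| ≥ 1.
Because |xy| ≤ p and w begins with p copies of a, we have y = a^k with 1 ≤ k ≤ p.
Pump with i = 2: xy^2z = a^{p+k} b^p a^p b^p, of length 4p+k. Suppose this equals vv. The string starts with a and ends with b, so v does too; thus the boundary between the two copies of v is a b→a transition. There is exactly one such transition, at position 2p+k, so |v| = 2p+k and |vv| = 4p+2k ≠ 4p+k since k ≥ 1. So xy^2z ∉ L.
This is a contradiction; hence L is not regular.

a^{p+k} b^p a^p b^p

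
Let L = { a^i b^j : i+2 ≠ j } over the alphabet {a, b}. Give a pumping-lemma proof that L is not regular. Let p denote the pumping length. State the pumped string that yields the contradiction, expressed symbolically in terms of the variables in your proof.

a^{p+p!} b^{p+p!+2}

Suppose for contradiction that L is regular, and let p be the pumping length.
Choose w = a^p b^{p+p!+2}. Since p ≠ (p+p!+2)-2 = p+p!, w ∈ L; and |w| ≥ p.
Write w = xyz as guaranteed by the lemma, with |xy| ≤ p and |y| ≥ 1.
Because |xy| ≤ p and w begins with p copies of a, we have y = a^k with 1 ≤ k ≤ p.
Since 1 ≤ k ≤ p, k divides p!; set t = 1 + p!/k. Then xy^t z has p + (p!/k)·k = p + p! copies of a. Now the a-count is p+p! and (b-count)-2 = (p+p!+2)-2 = p+p!, so i+2 ≠ j fails. So xy^t z = a^{p+p!} b^{p+p!+2} ∉ L.
This is a contradiction; hence L is not regular.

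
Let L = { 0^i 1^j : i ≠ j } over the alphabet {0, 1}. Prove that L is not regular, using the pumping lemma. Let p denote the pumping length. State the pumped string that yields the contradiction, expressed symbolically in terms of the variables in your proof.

Suppose for contradiction that L is regular, and let p be the pumping length.
Choose w = 0^p 1^{p+p!}. Since p ≠ p+p!, w ∈ L; and |w| ≥ p.
Write w = xyz as guaranteed by the lemma, with |xy| ≤ p and |y| > 0.
The first p characters of w are 0's, so xy (and hence y) consists only of 0's. Write y = 0^k, 1 ≤ k ≤ p.
Since 1 ≤ k ≤ p, k divides p!; set t = 1 + p!/k. Then xy^t z has p + (p!/k)·k = p + p! copies of 0. Now the 0-count equals the 1-count, so i ≠ j fails. So xy^t z = 0^{p+p!} 1^{p+p!} ∉ L.
This contradicts the pumping lemma, so L is not regular.

0^{p+p!} 1^{p+p!}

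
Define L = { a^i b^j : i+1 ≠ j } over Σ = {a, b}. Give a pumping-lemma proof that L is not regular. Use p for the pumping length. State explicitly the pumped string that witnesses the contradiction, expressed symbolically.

Assume L is regular; let p be its pumping constant.
Choose w = a^p b^{p+p!+1}. Since p ≠ (p+p!+1)-1 = p+p!, w ∈ L; and |w| ≥ p.
By the pumping lemma, w = xyz with |xy| ≤ p and y is nonempty.
Since the first p symbols of w are all a's and |xy| ≤ p, y lies entirely in the leading a-block: y = a^k for some k with 1 ≤ k ≤ p.
Since 1 ≤ k ≤ p, k divides p!; set t = 1 + p!/k. Then xy^t z has p + (p!/k)·k = p + p! copies of a. Now the a-count is p+p! and (b-count)-1 = (p+p!+1)-1 = p+p!, so i+1 ≠ j fails. So xy^t z = a^{p+p!} b^{p+p!+1} ∉ L.
Contradiction. Therefore L is not regular.

a^{p+p!} b^{p+p!+1}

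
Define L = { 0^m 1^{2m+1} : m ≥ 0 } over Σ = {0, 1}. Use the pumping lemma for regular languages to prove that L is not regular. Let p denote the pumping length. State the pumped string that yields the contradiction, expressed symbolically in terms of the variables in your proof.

0^{p+k} 1^{2p+1}

Suppose for contradiction that L is regular, and let p be the pumping length.
Choose w = 0^p 1^{2p+1}, which is in L with |w| = 3p+1 ≥ p.
Write w = xyz as guaranteed by the lemma, with |xy| ≤ p and |y| > 0.
The first p characters of w are 0's, so xy (and hence y) consists only of 0's. Write y = 0^k, 1 ≤ k ≤ p.
Pump with i = 2: xy^2z = 0^{p+k} 1^{2p+1}. For this to lie in L we would need 2p+1 = 2(p+k)+1, which forces k = 0. But k ≥ 1, so xy^2z ∉ L.
This is a contradiction; hence L is not regular.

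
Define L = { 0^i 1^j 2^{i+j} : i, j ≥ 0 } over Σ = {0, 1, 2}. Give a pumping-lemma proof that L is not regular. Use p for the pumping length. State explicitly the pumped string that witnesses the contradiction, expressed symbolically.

0^{p+k} 1^p 2^{2p}

Assume L is regular; let p be its pumping constant.
Take w = 0^p 1^p 2^{2p} ∈ L (with i=j=p, i+j=2p), |w| = 4p ≥ p.
Write w = xyz as guaranteed by the lemma, with |xy| ≤ p and |y| > 0.
Since the first p symbols of w are all 0's and |xy| ≤ p, y lies entirely in the leading 0-block: y = 0^k for some k with 1 ≤ k ≤ p.
Consider xy^2z = 0^{p+k} 1^p 2^{2p}. Now the 0- and 1-counts sum to 2p+k, but the 2-count is 2p ≠ 2p+k. So xy^2z ∉ L.
This is a contradiction; hence L is not regular.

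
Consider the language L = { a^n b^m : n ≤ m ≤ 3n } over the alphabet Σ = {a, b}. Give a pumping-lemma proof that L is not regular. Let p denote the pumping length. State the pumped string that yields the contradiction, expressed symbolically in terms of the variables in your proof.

Toward a contradiction, assume L is regular with pumping length p.
Take w = a^p b^p ∈ L (since p ≤ p ≤ 3p), with |w| = 2p ≥ p.
Write w = xyz as guaranteed by the lemma, with |xy| ≤ p and |y| > 0.
The first p characters of w are a's, so xy (and hence y) consists only of a's. Write y = a^k, 1 ≤ k ≤ p.
Pump with i = 2: xy^2z = a^{p+k} b^p. Now n = p+k > p = m, so the condition n ≤ m fails. Thus xy^2z ∉ L.
This contradicts the pumping lemma, so L is not regular.

a^{p+k} b^p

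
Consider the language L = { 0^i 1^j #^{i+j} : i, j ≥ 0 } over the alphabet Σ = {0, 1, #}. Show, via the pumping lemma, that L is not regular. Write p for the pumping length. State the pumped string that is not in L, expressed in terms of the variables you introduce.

Assume L is regular; let p be its pumping constant.
Take w = 0^p 1^p #^{2p} ∈ L (with i=j=p, i+j=2p), |w| = 4p ≥ p.
By the pumping lemma, w = xyz with |xy| ≤ p and |y| ≥ 1.
Since the first p symbols of w are all 0's and |xy| ≤ p, y lies entirely in the leading 0-block: y = 0^k for some k with 1 ≤ k ≤ p.
Consider xy^2z = 0^{p+k} 1^p #^{2p}. Now the 0- and 1-counts sum to 2p+k, but the #-count is 2p ≠ 2p+k. So xy^2z ∉ L.
Contradiction. Therefore L is not regular.

0^{p+k} 1^p #^{2p}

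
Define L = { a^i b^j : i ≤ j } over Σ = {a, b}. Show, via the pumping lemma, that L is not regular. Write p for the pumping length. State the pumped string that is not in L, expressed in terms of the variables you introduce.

a^{p+k} b^p

Assume L is regular. Let p be the pumping length given by the pumping lemma.
Choose w = a^p b^p ∈ L, with |w| = 2p ≥ p.
By the pumping lemma, w = xyz with |xy| ≤ p and |y| > 0.
Because |xy| ≤ p and w begins with p copies of a, we have y = a^k with 1 ≤ k ≤ p.
Consider xy^2z = a^{p+k} b^p. Since k ≥ 1, the a-count p+k exceeds the b-count p, so i ≤ j fails; thus xy^2z ∉ L.
This contradicts the pumping lemma, so L is not regular.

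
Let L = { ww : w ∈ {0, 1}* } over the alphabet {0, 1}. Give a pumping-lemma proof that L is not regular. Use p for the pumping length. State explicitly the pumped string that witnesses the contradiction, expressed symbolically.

0^{p+k} 1^p 0^p 1^p

Assume L is regular. Let p be the pumping length given by the pumping lemma.
Take w = 0^p 1^p 0^p 1^p = uu where u = 0^p1^p; then w ∈ L and |w| = 4p ≥ p.
The pumping lemma gives a decomposition w = xyz where |xy| ≤ p and |y| ≥ 1.
The first p characters of w are 0's, so xy (and hence y) consists only of 0's. Write y = 0^k, 1 ≤ k ≤ p.
Pump with i = 2: xy^2z = 0^{p+k} 1^p 0^p 1^p, of length 4p+k. Suppose this equals vv. The string starts with 0 and ends with 1, so v does too; thus the boundary between the two copies of v is a 1→0 transition. There is exactly one such transition, at position 2p+k, so |v| = 2p+k and |vv| = 4p+2k ≠ 4p+k since k ≥ 1. So xy^2z ∉ L.
This contradicts the pumping lemma, so L is not regular.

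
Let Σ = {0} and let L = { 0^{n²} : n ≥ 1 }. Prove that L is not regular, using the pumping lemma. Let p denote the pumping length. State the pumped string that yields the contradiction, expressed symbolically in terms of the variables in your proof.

Assume L is regular; let p be its pumping constant.
Take w = 0^{p²} ∈ L with |w| = p² ≥ p.
Write w = xyz as guaranteed by the lemma, with |xy| ≤ p and |y| ≥ 1.
Then y = 0^k for some k with 1 ≤ k ≤ p.
Pump with i = 2: xy^2z = 0^{p²+k}. Since 1 ≤ k ≤ p, p² < p²+k ≤ p²+p < (p+1)², so p²+k lies strictly between consecutive squares and is not a perfect square. So xy^2z ∉ L.
This is a contradiction; hence L is not regular.

0^{p²+k}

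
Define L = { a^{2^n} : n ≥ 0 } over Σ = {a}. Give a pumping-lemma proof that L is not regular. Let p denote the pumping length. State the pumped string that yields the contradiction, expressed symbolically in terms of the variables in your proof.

Suppose for contradiction that L is regular, and let p be the pumping length.
Take w = a^{2^p} ∈ L with |w| = 2^p ≥ p.
The pumping lemma gives a decomposition w = xyz where |xy| ≤ p and |y| > 0.
Then y = a^k for some k with 1 ≤ k ≤ p.
Pump with i = 2: xy^2z = a^{2^p+k}. Since 1 ≤ k ≤ p < 2^p, we have 2^p < 2^p+k < 2^{p+1}, so 2^p+k is not a power of 2. So xy^2z ∉ L.
This contradicts the pumping lemma, so L is not regular.

a^{2^p+k}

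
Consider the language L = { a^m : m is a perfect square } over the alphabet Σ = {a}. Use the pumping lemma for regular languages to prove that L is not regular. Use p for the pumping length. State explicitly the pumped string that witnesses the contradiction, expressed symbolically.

a^{p²+k}

Toward a contradiction, assume L is regular with pumping length p.
Take w = a^{p²} ∈ L with |w| = p² ≥ p.
The pumping lemma gives a decomposition w = xyz where |xy| ≤ p and y is nonempty.
Then y = a^k for some k with 1 ≤ k ≤ p.
Pump with i = 2: xy^2z = a^{p²+k}. Since 1 ≤ k ≤ p, p² < p²+k ≤ p²+p < (p+1)², so p²+k lies strictly between consecutive squares and is not a perfect square. So xy^2z ∉ L.
This is a contradiction; hence L is not regular.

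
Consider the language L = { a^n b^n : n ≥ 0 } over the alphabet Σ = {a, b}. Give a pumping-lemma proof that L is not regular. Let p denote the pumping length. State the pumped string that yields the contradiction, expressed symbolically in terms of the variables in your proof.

Assume L is regular. Let p be the pumping length given by the pumping lemma.
Choose w = a^p b^p, which is in L with |w| = 2p ≥ p.
The pumping lemma gives a decomposition w = xyz where |xy| ≤ p and |y| > 0.
Because |xy| ≤ p and w begins with p copies of a, we have y = a^k with 1 ≤ k ≤ p.
Pump with i = 2: xy^2z = a^{p+k} b^p. For this to lie in L we would need p = p+k, which forces k = 0. But k ≥ 1, so xy^2z ∉ L.
This is a contradiction; hence L is not regular.

a^{p+k} b^p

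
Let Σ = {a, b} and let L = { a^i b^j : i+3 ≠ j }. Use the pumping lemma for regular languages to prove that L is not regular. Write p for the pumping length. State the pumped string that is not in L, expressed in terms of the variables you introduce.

a^{p+p!} b^{p+p!+3}

Suppose for contradiction that L is regular, and let p be the pumping length.
Choose w = a^p b^{p+p!+3}. Since p ≠ (p+p!+3)-3 = p+p!, w ∈ L; and |w| ≥ p.
The pumping lemma gives a decomposition w = xyz where |xy| ≤ p and |y| > 0.
The first p characters of w are a's, so xy (and hence y) consists only of a's. Write y = a^k, 1 ≤ k ≤ p.
Since 1 ≤ k ≤ p, k divides p!; set t = 1 + p!/k. Then xy^t z has p + (p!/k)·k = p + p! copies of a. Now the a-count is p+p! and (b-count)-3 = (p+p!+3)-3 = p+p!, so i+3 ≠ j fails. So xy^t z = a^{p+p!} b^{p+p!+3} ∉ L.
This contradicts the pumping lemma, so L is not regular.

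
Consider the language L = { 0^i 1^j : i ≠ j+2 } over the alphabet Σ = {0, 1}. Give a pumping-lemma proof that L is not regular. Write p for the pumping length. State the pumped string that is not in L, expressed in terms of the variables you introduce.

0^{p+p!} 1^{p+p!-2}

Assume L is regular. Let p be the pumping length given by the pumping lemma.
Choose w = 0^p 1^{p+p!-2}. Since p ≠ (p+p!-2)+2 = p+p!, w ∈ L; and |w| ≥ p.
Write w = xyz as guaranteed by the lemma, with |xy| ≤ p and |y| > 0.
The first p characters of w are 0's, so xy (and hence y) consists only of 0's. Write y = 0^k, 1 ≤ k ≤ p.
Since 1 ≤ k ≤ p, k divides p!; set t = 1 + p!/k. Then xy^t z has p + (p!/k)·k = p + p! copies of 0. Now the 0-count is p+p! and (1-count)+2 = (p+p!-2)+2 = p+p!, so i ≠ j+2 fails. So xy^t z = 0^{p+p!} 1^{p+p!-2} ∉ L.
This is a contradiction; hence L is not regular.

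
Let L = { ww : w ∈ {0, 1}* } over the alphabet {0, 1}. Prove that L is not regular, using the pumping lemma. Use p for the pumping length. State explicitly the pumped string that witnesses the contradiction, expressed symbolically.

Assume L is regular. Let p be the pumping length given by the pumping lemma.
Take w = 0^p 1^p 0^p 1^p = uu where u = 0^p1^p; then w ∈ L and |w| = 4p ≥ p.
By the pumping lemma, w = xyz with |xy| ≤ p and |y| ≥ 1.
The first p characters of w are 0's, so xy (and hence y) consists only of 0's. Write y = 0^k, 1 ≤ k ≤ p.
Pump with i = 2: xy^2z = 0^{p+k} 1^p 0^p 1^p, of length 4p+k. Suppose this equals vv. The string starts with 0 and ends with 1, so v does too; thus the boundary between the two copies of v is a 1→0 transition. There is exactly one such transition, at position 2p+k, so |v| = 2p+k and |vv| = 4p+2k ≠ 4p+k since k ≥ 1. So xy^2z ∉ L.
This is a contradiction; hence L is not regular.

0^{p+k} 1^p 0^p 1^p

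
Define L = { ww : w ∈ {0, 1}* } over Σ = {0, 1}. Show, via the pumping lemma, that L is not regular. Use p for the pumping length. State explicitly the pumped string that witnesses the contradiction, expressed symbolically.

0^{p+k} 1^p 0^p 1^p

Suppose for contradiction that L is regular, and let p be the pumping length.
Take w = 0^p 1^p 0^p 1^p = uu where u = 0^p1^p; then w ∈ L and |w| = 4p ≥ p.
Write w = xyz as guaranteed by the lemma, with |xy| ≤ p and |y| ≥ 1.
The first p characters of w are 0's, so xy (and hence y) consists only of 0's. Write y = 0^k, 1 ≤ k ≤ p.
Pump with i = 2: xy^2z = 0^{p+k} 1^p 0^p 1^p, of length 4p+k. Suppose this equals vv. The string starts with 0 and ends with 1, so v does too; thus the boundary between the two copies of v is a 1→0 transition. There is exactly one such transition, at position 2p+k, so |v| = 2p+k and |vv| = 4p+2k ≠ 4p+k since k ≥ 1. So xy^2z ∉ L.
This is a contradiction; hence L is not regular.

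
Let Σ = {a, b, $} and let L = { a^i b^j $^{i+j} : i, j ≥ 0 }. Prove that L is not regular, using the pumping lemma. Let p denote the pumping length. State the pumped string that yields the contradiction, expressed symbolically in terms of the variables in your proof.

a^{p+k} b^p $^{2p}

Assume L is regular; let p be its pumping constant.
Take w = a^p b^p $^{2p} ∈ L (with i=j=p, i+j=2p), |w| = 4p ≥ p.
By the pumping lemma, w = xyz with |xy| ≤ p and |y| ≥ 1.
The first p characters of w are a's, so xy (and hence y) consists only of a's. Write y = a^k, 1 ≤ k ≤ p.
Consider xy^2z = a^{p+k} b^p $^{2p}. Now the a- and b-counts sum to 2p+k, but the $-count is 2p ≠ 2p+k. So xy^2z ∉ L.
Contradiction. Therefore L is not regular.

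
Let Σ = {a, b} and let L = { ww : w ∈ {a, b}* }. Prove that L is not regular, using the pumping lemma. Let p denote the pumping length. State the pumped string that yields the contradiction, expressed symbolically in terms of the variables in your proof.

a^{p+k} b^p a^p b^p

Assume L is regular; let p be its pumping constant.
Take w = a^p b^p a^p b^p = uu where u = a^pb^p; then w ∈ L and |w| = 4p ≥ p.
Write w = xyz as guaranteed by the lemma, with |xy| ≤ p and y is nonempty.
Because |xy| ≤ p and w begins with p copies of a, we have y = a^k with 1 ≤ k ≤ p.
Pump with i = 2: xy^2z = a^{p+k} b^p a^p b^p, of length 4p+k. Suppose this equals vv. The string starts with a and ends with b, so v does too; thus the boundary between the two copies of v is a b→a transition. There is exactly one such transition, at position 2p+k, so |v| = 2p+k and |vv| = 4p+2k ≠ 4p+k since k ≥ 1. So xy^2z ∉ L.
This is a contradiction; hence L is not regular.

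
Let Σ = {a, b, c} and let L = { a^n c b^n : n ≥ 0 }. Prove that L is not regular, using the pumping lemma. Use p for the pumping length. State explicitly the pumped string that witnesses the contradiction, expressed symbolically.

a^{p+k} c b^p

Suppose for contradiction that L is regular, and let p be the pumping length.
Take w = a^p c b^p ∈ L with |w| = 2p+1 ≥ p.
By the pumping lemma, w = xyz with |xy| ≤ p and y is nonempty.
The first p characters of w are a's, so xy (and hence y) consists only of a's. Write y = a^k, 1 ≤ k ≤ p.
Pump with i = 2: xy^2z = a^{p+k} c b^p, which would require p+k = p. But k ≥ 1, so xy^2z ∉ L.
This is a contradiction; hence L is not regular.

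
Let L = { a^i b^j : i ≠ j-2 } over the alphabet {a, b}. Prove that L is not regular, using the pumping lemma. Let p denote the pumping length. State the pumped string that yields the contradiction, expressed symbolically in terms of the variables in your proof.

Suppose for contradiction that L is regular, and let p be the pumping length.
Choose w = a^p b^{p+p!+2}. Since p ≠ (p+p!+2)-2 = p+p!, w ∈ L; and |w| ≥ p.
By the pumping lemma, w = xyz with |xy| ≤ p and |y| > 0.
Because |xy| ≤ p and w begins with p copies of a, we have y = a^k with 1 ≤ k ≤ p.
Since 1 ≤ k ≤ p, k divides p!; set t = 1 + p!/k. Then xy^t z has p + (p!/k)·k = p + p! copies of a. Now the a-count is p+p! and (b-count)-2 = (p+p!+2)-2 = p+p!, so i ≠ j-2 fails. So xy^t z = a^{p+p!} b^{p+p!+2} ∉ L.
This contradicts the pumping lemma, so L is not regular.

a^{p+p!} b^{p+p!+2}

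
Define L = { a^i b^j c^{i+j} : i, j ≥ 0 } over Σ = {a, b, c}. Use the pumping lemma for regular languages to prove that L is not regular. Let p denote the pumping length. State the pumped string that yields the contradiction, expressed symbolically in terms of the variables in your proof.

Suppose for contradiction that L is regular, and let p be the pumping length.
Take w = a^p b^p c^{2p} ∈ L (with i=j=p, i+j=2p), |w| = 4p ≥ p.
By the pumping lemma, w = xyz with |xy| ≤ p and y is nonempty.
Because |xy| ≤ p and w begins with p copies of a, we have y = a^k with 1 ≤ k ≤ p.
Consider xy^2z = a^{p+k} b^p c^{2p}. Now the a- and b-counts sum to 2p+k, but the c-count is 2p ≠ 2p+k. So xy^2z ∉ L.
This contradicts the pumping lemma, so L is not regular.

a^{p+k} b^p c^{2p}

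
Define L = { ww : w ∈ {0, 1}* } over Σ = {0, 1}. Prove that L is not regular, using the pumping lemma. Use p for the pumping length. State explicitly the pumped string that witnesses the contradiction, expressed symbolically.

0^{p+k} 1^p 0^p 1^p

Assume L is regular; let p be its pumping constant.
Take w = 0^p 1^p 0^p 1^p = uu where u = 0^p1^p; then w ∈ L and |w| = 4p ≥ p.
The pumping lemma gives a decomposition w = xyz where |xy| ≤ p and y is nonempty.
Because |xy| ≤ p and w begins with p copies of 0, we have y = 0^k with 1 ≤ k ≤ p.
Pump with i = 2: xy^2z = 0^{p+k} 1^p 0^p 1^p, of length 4p+k. Suppose this equals vv. The string starts with 0 and ends with 1, so v does too; thus the boundary between the two copies of v is a 1→0 transition. There is exactly one such transition, at position 2p+k, so |v| = 2p+k and |vv| = 4p+2k ≠ 4p+k since k ≥ 1. So xy^2z ∉ L.
This contradicts the pumping lemma, so L is not regular.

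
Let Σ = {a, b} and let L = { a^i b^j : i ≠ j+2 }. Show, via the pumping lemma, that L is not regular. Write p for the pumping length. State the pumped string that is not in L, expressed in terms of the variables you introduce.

a^{p+p!} b^{p+p!-2}

Suppose for contradiction that L is regular, and let p be the pumping length.
Choose w = a^p b^{p+p!-2}. Since p ≠ (p+p!-2)+2 = p+p!, w ∈ L; and |w| ≥ p.
By the pumping lemma, w = xyz with |xy| ≤ p and y is nonempty.
The first p characters of w are a's, so xy (and hence y) consists only of a's. Write y = a^k, 1 ≤ k ≤ p.
Since 1 ≤ k ≤ p, k divides p!; set t = 1 + p!/k. Then xy^t z has p + (p!/k)·k = p + p! copies of a. Now the a-count is p+p! and (b-count)+2 = (p+p!-2)+2 = p+p!, so i ≠ j+2 fails. So xy^t z = a^{p+p!} b^{p+p!-2} ∉ L.
This contradicts the pumping lemma, so L is not regular.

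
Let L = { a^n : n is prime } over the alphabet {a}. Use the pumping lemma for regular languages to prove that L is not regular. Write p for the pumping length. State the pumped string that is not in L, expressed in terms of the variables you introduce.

Assume L is regular; let p be its pumping constant.
Let q be a prime with q ≥ p+2 (infinitely many primes exist), and take w = a^q ∈ L with |w| = q ≥ p.
The pumping lemma gives a decomposition w = xyz where |xy| ≤ p and |y| > 0.
Then y = a^k for some k with 1 ≤ k ≤ p.
Since 1 ≤ k ≤ p, |xz| = q-k. Pump with i = q+1: |xy^{q+1}z| = (q-k)+(q+1)k = q+qk = q(1+k), which is composite (both factors ≥ 2). So xy^{q+1}z = a^{q(1+k)} ∉ L.
Contradiction. Therefore L is not regular.

a^{q(1+k)}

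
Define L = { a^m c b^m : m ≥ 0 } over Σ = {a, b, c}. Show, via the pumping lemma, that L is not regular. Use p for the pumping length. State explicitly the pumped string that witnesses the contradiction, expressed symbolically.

Toward a contradiction, assume L is regular with pumping length p.
Take w = a^p c b^p ∈ L with |w| = 2p+1 ≥ p.
By the pumping lemma, w = xyz with |xy| ≤ p and |y| ≥ 1.
Because |xy| ≤ p and w begins with p copies of a, we have y = a^k with 1 ≤ k ≤ p.
Pump with i = 2: xy^2z = a^{p+k} c b^p, which would require p+k = p. But k ≥ 1, so xy^2z ∉ L.
Contradiction. Therefore L is not regular.

a^{p+k} c b^p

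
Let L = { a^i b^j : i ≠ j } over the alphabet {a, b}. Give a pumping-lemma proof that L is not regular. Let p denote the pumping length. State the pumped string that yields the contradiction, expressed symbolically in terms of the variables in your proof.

Assume L is regular. Let p be the pumping length given by the pumping lemma.
Choose w = a^p b^{p+p!}. Since p ≠ p+p!, w ∈ L; and |w| ≥ p.
The pumping lemma gives a decomposition w = xyz where |xy| ≤ p and |y| ≥ 1.
The first p characters of w are a's, so xy (and hence y) consists only of a's. Write y = a^k, 1 ≤ k ≤ p.
Since 1 ≤ k ≤ p, k divides p!; set t = 1 + p!/k. Then xy^t z has p + (p!/k)·k = p + p! copies of a. Now the a-count equals the b-count, so i ≠ j fails. So xy^t z = a^{p+p!} b^{p+p!} ∉ L.
This is a contradiction; hence L is not regular.

a^{p+p!} b^{p+p!}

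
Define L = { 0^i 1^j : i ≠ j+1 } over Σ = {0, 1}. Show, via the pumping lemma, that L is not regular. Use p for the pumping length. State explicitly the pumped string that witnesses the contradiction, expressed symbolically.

0^{p+p!} 1^{p+p!-1}

Assume L is regular; let p be its pumping constant.
Choose w = 0^p 1^{p+p!-1}. Since p ≠ (p+p!-1)+1 = p+p!, w ∈ L; and |w| ≥ p.
Write w = xyz as guaranteed by the lemma, with |xy| ≤ p and y is nonempty.
The first p characters of w are 0's, so xy (and hence y) consists only of 0's. Write y = 0^k, 1 ≤ k ≤ p.
Since 1 ≤ k ≤ p, k divides p!; set t = 1 + p!/k. Then xy^t z has p + (p!/k)·k = p + p! copies of 0. Now the 0-count is p+p! and (1-count)+1 = (p+p!-1)+1 = p+p!, so i ≠ j+1 fails. So xy^t z = 0^{p+p!} 1^{p+p!-1} ∉ L.
Contradiction. Therefore L is not regular.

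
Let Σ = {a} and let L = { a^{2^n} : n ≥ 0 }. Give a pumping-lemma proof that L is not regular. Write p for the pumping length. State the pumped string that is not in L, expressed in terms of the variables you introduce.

a^{2^p+k}

Toward a contradiction, assume L is regular with pumping length p.
Take w = a^{2^p} ∈ L with |w| = 2^p ≥ p.
By the pumping lemma, w = xyz with |xy| ≤ p and |y| > 0.
Then y = a^k for some k with 1 ≤ k ≤ p.
Pump with i = 2: xy^2z = a^{2^p+k}. Since 1 ≤ k ≤ p < 2^p, we have 2^p < 2^p+k < 2^{p+1}, so 2^p+k is not a power of 2. So xy^2z ∉ L.
This contradicts the pumping lemma, so L is not regular.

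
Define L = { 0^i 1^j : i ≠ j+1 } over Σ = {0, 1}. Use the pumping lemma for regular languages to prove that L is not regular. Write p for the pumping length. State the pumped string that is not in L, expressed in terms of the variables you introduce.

Assume L is regular; let p be its pumping constant.
Choose w = 0^p 1^{p+p!-1}. Since p ≠ (p+p!-1)+1 = p+p!, w ∈ L; and |w| ≥ p.
The pumping lemma gives a decomposition w = xyz where |xy| ≤ p and |y| > 0.
The first p characters of w are 0's, so xy (and hence y) consists only of 0's. Write y = 0^k, 1 ≤ k ≤ p.
Since 1 ≤ k ≤ p, k divides p!; set t = 1 + p!/k. Then xy^t z has p + (p!/k)·k = p + p! copies of 0. Now the 0-count is p+p! and (1-count)+1 = (p+p!-1)+1 = p+p!, so i ≠ j+1 fails. So xy^t z = 0^{p+p!} 1^{p+p!-1} ∉ L.
Contradiction. Therefore L is not regular.

0^{p+p!} 1^{p+p!-1}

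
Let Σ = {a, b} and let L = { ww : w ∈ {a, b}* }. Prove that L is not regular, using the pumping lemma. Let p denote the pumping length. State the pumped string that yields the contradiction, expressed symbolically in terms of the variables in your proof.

Assume L is regular; let p be its pumping constant.
Take w = a^p b^p a^p b^p = uu where u = a^pb^p; then w ∈ L and |w| = 4p ≥ p.
The pumping lemma gives a decomposition w = xyz where |xy| ≤ p and |y| ≥ 1.
The first p characters of w are a's, so xy (and hence y) consists only of a's. Write y = a^k, 1 ≤ k ≤ p.
Pump with i = 2: xy^2z = a^{p+k} b^p a^p b^p, of length 4p+k. Suppose this equals vv. The string starts with a and ends with b, so v does too; thus the boundary between the two copies of v is a b→a transition. There is exactly one such transition, at position 2p+k, so |v| = 2p+k and |vv| = 4p+2k ≠ 4p+k since k ≥ 1. So xy^2z ∉ L.
This is a contradiction; hence L is not regular.

a^{p+k} b^p a^p b^p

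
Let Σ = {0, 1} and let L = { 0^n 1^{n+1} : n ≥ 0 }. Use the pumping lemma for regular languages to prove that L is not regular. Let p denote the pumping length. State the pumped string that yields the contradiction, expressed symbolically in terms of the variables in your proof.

Toward a contradiction, assume L is regular with pumping length p.
Take w = 0^p 1^{p+1}. Then w ∈ L and |w| = 2p+1 ≥ p.
By the pumping lemma, w = xyz with |xy| ≤ p and |y| ≥ 1.
Because |xy| ≤ p and w begins with p copies of 0, we have y = 0^k with 1 ≤ k ≤ p.
Pump with i = 2: xy^2z = 0^{p+k} 1^{p+1}. For this to lie in L we would need p+1 = (p+k)+1, which forces k = 0. But k ≥ 1, so xy^2z ∉ L.
This is a contradiction; hence L is not regular.

0^{p+k} 1^{p+1}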